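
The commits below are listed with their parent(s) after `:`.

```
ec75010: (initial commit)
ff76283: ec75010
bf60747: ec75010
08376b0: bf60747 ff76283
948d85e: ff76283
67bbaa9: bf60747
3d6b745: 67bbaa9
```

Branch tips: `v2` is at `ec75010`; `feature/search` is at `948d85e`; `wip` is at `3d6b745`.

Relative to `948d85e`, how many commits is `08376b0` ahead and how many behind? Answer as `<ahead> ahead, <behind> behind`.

Reachable from 08376b0: {08376b0, bf60747, ec75010, ff76283}.
Reachable from 948d85e: {948d85e, ec75010, ff76283}.
Only in 08376b0's history (ahead): {08376b0, bf60747} — 2.
Only in 948d85e's history (behind): {948d85e} — 1.

2 ahead, 1 behind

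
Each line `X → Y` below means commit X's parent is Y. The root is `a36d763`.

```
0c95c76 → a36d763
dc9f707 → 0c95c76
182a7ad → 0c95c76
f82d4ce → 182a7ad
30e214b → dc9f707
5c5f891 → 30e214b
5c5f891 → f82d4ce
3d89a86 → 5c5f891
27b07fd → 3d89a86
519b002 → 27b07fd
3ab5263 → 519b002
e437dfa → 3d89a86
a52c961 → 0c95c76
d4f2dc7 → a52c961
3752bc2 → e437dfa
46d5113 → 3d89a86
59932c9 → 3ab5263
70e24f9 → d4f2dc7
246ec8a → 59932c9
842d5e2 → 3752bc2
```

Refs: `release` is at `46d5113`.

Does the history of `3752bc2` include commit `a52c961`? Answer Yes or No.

Ancestors of 3752bc2: {0c95c76, 182a7ad, 30e214b, 3752bc2, 3d89a86, 5c5f891, a36d763, dc9f707, e437dfa, f82d4ce}.
a52c961 is not in that set, so it is not an ancestor of 3752bc2.

No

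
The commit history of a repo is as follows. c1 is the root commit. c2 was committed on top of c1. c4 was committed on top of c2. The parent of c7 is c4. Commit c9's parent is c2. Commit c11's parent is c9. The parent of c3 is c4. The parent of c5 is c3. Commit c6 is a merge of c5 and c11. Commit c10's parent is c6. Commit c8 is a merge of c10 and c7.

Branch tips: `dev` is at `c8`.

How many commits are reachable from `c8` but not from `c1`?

10

Reachable from c8: {c1, c10, c11, c2, c3, c4, c5, c6, c7, c8, c9}.
Reachable from c1: {c1}.
In c8's history but not c1's: {c10, c11, c2, c3, c4, c5, c6, c7, c8, c9} — 10 commits.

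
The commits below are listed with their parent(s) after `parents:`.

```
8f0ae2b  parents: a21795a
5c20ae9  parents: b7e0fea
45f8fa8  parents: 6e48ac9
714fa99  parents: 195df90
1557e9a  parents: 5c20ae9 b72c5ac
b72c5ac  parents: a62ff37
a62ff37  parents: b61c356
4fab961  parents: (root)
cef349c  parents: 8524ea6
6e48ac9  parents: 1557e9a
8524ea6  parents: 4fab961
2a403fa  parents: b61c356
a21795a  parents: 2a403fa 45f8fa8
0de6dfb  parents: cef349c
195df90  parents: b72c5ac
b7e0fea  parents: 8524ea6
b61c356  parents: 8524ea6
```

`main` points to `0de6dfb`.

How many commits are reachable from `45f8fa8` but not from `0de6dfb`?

Reachable from 45f8fa8: {1557e9a, 45f8fa8, 4fab961, 5c20ae9, 6e48ac9, 8524ea6, a62ff37, b61c356, b72c5ac, b7e0fea}.
Reachable from 0de6dfb: {0de6dfb, 4fab961, 8524ea6, cef349c}.
In 45f8fa8's history but not 0de6dfb's: {1557e9a, 45f8fa8, 5c20ae9, 6e48ac9, a62ff37, b61c356, b72c5ac, b7e0fea} — 8 commits.

8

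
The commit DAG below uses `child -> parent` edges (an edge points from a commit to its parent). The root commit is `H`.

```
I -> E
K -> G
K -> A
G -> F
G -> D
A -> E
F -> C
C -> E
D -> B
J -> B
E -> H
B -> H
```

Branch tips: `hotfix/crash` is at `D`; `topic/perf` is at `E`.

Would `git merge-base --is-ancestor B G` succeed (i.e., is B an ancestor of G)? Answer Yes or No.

Ancestors of G (commits reachable by following parents): {B, C, D, E, F, G, H}.
B is in that set, so it is an ancestor of G.

Yes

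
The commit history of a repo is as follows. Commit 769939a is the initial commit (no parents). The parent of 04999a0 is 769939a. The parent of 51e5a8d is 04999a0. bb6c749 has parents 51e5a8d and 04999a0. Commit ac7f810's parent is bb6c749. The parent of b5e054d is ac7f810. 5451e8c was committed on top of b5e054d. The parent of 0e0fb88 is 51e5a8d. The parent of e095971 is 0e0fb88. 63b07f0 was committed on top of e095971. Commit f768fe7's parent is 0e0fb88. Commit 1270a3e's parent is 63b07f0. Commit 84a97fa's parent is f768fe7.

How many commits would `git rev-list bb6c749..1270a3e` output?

Reachable from 1270a3e: {04999a0, 0e0fb88, 1270a3e, 51e5a8d, 63b07f0, 769939a, e095971}.
Reachable from bb6c749: {04999a0, 51e5a8d, 769939a, bb6c749}.
In 1270a3e's history but not bb6c749's: {0e0fb88, 1270a3e, 63b07f0, e095971} — 4 commits.

4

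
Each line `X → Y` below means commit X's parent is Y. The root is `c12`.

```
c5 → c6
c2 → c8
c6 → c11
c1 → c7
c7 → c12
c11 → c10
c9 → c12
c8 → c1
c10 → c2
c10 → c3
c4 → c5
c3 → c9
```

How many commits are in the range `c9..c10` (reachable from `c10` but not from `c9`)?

6

Reachable from c10: {c1, c10, c12, c2, c3, c7, c8, c9}.
Reachable from c9: {c12, c9}.
In c10's history but not c9's: {c1, c10, c2, c3, c7, c8} — 6 commits.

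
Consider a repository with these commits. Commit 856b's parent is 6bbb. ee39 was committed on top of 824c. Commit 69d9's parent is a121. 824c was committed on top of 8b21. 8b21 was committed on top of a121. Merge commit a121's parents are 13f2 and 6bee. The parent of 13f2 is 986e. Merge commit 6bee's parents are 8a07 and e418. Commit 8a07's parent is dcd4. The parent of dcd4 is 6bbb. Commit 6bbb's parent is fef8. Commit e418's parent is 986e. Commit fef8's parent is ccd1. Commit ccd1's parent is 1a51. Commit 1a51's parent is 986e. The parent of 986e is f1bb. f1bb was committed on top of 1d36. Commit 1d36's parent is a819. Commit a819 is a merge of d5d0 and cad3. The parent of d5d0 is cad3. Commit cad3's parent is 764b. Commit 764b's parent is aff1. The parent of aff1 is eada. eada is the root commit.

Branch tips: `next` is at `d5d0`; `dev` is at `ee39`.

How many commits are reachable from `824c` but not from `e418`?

Reachable from 824c: {13f2, 1a51, 1d36, 6bbb, 6bee, 764b, 824c, 8a07, 8b21, 986e, a121, a819, aff1, cad3, ccd1, d5d0, dcd4, e418, eada, f1bb, fef8}.
Reachable from e418: {1d36, 764b, 986e, a819, aff1, cad3, d5d0, e418, eada, f1bb}.
In 824c's history but not e418's: {13f2, 1a51, 6bbb, 6bee, 824c, 8a07, 8b21, a121, ccd1, dcd4, fef8} — 11 commits.

11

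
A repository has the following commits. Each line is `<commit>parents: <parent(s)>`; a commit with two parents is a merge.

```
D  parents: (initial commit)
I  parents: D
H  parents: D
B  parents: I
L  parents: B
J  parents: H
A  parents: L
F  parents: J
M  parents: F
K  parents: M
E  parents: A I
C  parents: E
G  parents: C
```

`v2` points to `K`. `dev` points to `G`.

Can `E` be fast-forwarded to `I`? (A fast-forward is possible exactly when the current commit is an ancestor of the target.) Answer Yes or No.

A fast-forward from E to I is possible iff E is an ancestor of I.
Ancestors of I: {D, I}.
E is not among them, so fast-forward is not possible.

No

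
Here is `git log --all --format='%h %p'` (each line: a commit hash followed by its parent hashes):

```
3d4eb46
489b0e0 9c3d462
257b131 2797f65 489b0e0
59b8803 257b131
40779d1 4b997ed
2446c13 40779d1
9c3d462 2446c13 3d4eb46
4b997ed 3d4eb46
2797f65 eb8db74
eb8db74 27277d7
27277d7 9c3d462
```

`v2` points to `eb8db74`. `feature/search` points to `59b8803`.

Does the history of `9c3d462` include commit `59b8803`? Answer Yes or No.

No

Ancestors of 9c3d462: {2446c13, 3d4eb46, 40779d1, 4b997ed, 9c3d462}.
59b8803 is not in that set, so it is not an ancestor of 9c3d462.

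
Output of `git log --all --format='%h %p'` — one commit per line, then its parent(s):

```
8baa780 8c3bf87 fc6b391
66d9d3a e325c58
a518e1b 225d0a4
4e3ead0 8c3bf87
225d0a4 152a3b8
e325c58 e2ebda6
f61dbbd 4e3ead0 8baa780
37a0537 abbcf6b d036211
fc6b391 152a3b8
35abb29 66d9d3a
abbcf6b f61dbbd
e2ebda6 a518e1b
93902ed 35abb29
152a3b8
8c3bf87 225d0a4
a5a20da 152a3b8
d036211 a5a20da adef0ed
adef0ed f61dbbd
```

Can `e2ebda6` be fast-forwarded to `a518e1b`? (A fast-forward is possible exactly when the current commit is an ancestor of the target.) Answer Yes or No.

A fast-forward from e2ebda6 to a518e1b is possible iff e2ebda6 is an ancestor of a518e1b.
Ancestors of a518e1b: {152a3b8, 225d0a4, a518e1b}.
e2ebda6 is not among them, so fast-forward is not possible.

No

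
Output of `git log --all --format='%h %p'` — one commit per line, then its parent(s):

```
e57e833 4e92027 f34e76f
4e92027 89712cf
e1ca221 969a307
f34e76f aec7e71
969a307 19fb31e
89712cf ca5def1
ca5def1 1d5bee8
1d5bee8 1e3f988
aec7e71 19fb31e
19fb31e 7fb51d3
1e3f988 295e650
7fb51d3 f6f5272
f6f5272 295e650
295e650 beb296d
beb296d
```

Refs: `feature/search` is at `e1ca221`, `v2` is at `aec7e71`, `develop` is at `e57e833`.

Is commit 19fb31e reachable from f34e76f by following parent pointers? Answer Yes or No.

Ancestors of f34e76f (commits reachable by following parents): {19fb31e, 295e650, 7fb51d3, aec7e71, beb296d, f34e76f, f6f5272}.
19fb31e is in that set, so it is an ancestor of f34e76f.

Yes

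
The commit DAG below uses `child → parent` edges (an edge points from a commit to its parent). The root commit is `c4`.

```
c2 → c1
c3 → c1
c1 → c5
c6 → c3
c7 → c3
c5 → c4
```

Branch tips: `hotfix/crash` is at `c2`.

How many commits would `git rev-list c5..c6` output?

Reachable from c6: {c1, c3, c4, c5, c6}.
Reachable from c5: {c4, c5}.
In c6's history but not c5's: {c1, c3, c6} — 3 commits.

3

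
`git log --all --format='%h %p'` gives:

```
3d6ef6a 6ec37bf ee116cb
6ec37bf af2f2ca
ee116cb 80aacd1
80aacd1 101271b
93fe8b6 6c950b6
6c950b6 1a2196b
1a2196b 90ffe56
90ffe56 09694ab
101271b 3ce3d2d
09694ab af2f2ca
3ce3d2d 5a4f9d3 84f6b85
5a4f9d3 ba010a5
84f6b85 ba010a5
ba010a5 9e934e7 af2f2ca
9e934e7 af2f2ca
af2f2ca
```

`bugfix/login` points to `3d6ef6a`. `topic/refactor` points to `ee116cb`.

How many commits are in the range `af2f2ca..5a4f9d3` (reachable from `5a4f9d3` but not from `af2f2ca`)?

3

Reachable from 5a4f9d3: {5a4f9d3, 9e934e7, af2f2ca, ba010a5}.
Reachable from af2f2ca: {af2f2ca}.
In 5a4f9d3's history but not af2f2ca's: {5a4f9d3, 9e934e7, ba010a5} — 3 commits.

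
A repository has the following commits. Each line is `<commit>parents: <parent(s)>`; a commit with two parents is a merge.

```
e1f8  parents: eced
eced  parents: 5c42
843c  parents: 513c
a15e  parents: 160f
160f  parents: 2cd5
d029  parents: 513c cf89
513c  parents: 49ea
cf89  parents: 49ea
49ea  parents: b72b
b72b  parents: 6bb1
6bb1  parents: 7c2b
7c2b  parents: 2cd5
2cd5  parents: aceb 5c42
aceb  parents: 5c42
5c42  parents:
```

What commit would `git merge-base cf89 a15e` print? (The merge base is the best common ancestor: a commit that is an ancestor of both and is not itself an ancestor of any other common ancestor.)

2cd5

Ancestors of cf89: {2cd5, 49ea, 5c42, 6bb1, 7c2b, aceb, b72b, cf89}.
Ancestors of a15e: {160f, 2cd5, 5c42, a15e, aceb}.
Common ancestors: {2cd5, 5c42, aceb}.
Among these, 2cd5 is not an ancestor of any other common ancestor — it is the merge base.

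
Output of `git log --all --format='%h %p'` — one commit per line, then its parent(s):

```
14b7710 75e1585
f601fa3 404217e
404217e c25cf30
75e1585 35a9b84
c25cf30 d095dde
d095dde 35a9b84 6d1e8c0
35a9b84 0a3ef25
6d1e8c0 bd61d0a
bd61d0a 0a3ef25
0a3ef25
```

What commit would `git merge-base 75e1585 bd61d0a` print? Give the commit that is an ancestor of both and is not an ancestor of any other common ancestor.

0a3ef25

Ancestors of 75e1585: {0a3ef25, 35a9b84, 75e1585}.
Ancestors of bd61d0a: {0a3ef25, bd61d0a}.
Common ancestors: {0a3ef25}.
The only common ancestor is 0a3ef25, so it is the merge base.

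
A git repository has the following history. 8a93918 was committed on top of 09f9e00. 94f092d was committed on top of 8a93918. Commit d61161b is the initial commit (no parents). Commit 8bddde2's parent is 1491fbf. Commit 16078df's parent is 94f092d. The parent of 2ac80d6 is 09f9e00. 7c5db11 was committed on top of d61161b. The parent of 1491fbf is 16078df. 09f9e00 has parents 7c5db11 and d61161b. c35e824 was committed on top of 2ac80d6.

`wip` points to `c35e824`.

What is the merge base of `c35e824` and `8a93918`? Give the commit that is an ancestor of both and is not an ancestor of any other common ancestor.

09f9e00

Ancestors of c35e824: {09f9e00, 2ac80d6, 7c5db11, c35e824, d61161b}.
Ancestors of 8a93918: {09f9e00, 7c5db11, 8a93918, d61161b}.
Common ancestors: {09f9e00, 7c5db11, d61161b}.
Among these, 09f9e00 is not an ancestor of any other common ancestor — it is the merge base.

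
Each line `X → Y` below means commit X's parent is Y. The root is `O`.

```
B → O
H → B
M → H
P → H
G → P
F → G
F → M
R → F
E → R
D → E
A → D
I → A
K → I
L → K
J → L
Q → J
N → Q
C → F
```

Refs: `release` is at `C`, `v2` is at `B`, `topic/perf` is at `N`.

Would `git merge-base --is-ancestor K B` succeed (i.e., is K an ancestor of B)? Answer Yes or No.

No

Ancestors of B: {B, O}.
K is not in that set, so it is not an ancestor of B.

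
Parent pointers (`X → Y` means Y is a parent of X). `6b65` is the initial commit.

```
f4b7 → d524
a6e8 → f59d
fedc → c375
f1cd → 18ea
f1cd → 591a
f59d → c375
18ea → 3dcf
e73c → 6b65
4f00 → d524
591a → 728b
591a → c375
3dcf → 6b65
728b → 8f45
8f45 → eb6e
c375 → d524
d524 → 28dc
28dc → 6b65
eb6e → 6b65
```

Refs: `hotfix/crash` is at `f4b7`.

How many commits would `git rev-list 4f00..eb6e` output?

Reachable from eb6e: {6b65, eb6e}.
Reachable from 4f00: {28dc, 4f00, 6b65, d524}.
In eb6e's history but not 4f00's: {eb6e} — 1 commit.

1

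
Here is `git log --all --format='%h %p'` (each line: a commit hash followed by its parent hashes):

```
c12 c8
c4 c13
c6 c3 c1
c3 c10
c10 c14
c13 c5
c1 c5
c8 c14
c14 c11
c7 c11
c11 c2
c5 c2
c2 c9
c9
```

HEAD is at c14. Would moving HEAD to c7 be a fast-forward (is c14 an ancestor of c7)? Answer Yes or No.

A fast-forward from c14 to c7 is possible iff c14 is an ancestor of c7.
Ancestors of c7: {c11, c2, c7, c9}.
c14 is not among them, so fast-forward is not possible.

No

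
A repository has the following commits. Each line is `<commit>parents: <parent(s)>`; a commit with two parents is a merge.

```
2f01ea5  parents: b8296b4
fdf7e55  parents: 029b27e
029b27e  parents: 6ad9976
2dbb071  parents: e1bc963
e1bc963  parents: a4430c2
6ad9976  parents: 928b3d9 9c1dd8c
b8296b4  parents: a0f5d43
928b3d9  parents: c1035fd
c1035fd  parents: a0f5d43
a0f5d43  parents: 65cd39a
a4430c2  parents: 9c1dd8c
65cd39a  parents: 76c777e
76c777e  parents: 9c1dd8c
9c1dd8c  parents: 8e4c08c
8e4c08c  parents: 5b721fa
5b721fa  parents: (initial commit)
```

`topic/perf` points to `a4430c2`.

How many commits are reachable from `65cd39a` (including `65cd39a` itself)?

5

Walking parent pointers from 65cd39a: reachable set = {5b721fa, 65cd39a, 76c777e, 8e4c08c, 9c1dd8c}.
That is 5 commits.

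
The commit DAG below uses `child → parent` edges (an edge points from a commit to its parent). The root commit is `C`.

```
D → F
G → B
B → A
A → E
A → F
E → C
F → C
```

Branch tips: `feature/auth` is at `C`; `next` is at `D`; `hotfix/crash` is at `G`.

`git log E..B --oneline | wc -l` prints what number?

Reachable from B: {A, B, C, E, F}.
Reachable from E: {C, E}.
In B's history but not E's: {A, B, F} — 3 commits.

3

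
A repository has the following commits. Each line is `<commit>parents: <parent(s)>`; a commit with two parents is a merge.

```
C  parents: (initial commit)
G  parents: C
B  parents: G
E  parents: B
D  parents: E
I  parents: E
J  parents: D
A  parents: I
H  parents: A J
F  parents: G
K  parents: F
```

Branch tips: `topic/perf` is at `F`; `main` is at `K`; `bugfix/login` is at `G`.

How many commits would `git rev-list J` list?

6

Walking parent pointers from J: reachable set = {B, C, D, E, G, J}.
That is 6 commits.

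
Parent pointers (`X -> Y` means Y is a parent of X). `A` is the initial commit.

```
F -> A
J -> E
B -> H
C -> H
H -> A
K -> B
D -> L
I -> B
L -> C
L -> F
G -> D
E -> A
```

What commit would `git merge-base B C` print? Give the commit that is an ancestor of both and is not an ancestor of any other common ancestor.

Ancestors of B: {A, B, H}.
Ancestors of C: {A, C, H}.
Common ancestors: {A, H}.
Among these, H is not an ancestor of any other common ancestor — it is the merge base.

H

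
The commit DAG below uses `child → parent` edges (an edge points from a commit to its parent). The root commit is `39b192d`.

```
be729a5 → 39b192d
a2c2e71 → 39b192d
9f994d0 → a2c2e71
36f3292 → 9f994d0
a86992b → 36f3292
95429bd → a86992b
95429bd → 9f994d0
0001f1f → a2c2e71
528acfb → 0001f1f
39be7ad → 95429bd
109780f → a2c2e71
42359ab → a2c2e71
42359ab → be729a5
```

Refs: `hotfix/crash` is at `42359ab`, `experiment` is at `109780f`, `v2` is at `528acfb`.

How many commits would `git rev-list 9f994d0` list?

Walking parent pointers from 9f994d0: reachable set = {39b192d, 9f994d0, a2c2e71}.
That is 3 commits.

3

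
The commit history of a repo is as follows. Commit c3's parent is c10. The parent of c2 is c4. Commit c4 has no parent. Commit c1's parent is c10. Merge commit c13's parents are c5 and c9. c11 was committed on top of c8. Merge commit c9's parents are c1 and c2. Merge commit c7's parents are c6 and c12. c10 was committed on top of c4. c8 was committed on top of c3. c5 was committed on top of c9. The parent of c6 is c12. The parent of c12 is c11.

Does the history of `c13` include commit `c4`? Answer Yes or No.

Ancestors of c13 (commits reachable by following parents): {c1, c10, c13, c2, c4, c5, c9}.
c4 is in that set, so it is an ancestor of c13.

Yes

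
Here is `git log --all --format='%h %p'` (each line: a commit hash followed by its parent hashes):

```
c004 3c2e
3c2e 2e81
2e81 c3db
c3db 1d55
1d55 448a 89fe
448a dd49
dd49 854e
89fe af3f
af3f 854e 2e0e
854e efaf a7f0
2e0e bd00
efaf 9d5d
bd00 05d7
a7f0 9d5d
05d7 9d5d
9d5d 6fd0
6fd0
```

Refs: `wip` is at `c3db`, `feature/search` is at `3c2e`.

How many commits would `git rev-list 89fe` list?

10

Walking parent pointers from 89fe: reachable set = {05d7, 2e0e, 6fd0, 854e, 89fe, 9d5d, a7f0, af3f, bd00, efaf}.
That is 10 commits.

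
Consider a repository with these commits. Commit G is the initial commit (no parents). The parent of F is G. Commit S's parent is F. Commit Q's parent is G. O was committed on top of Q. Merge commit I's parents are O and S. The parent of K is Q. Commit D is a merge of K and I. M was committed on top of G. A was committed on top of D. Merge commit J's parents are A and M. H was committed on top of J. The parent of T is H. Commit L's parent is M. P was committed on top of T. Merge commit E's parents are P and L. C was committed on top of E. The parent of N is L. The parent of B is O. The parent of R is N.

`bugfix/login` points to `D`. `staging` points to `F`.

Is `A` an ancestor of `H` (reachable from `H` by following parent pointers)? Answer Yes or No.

Ancestors of H (commits reachable by following parents): {A, D, F, G, H, I, J, K, M, O, Q, S}.
A is in that set, so it is an ancestor of H.

Yes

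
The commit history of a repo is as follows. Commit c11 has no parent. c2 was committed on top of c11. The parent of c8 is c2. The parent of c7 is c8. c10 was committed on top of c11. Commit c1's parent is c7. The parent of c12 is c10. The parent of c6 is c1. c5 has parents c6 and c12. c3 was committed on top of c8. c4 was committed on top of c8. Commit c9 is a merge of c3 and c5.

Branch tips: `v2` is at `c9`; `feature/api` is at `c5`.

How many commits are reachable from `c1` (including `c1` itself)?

5

Walking parent pointers from c1: reachable set = {c1, c11, c2, c7, c8}.
That is 5 commits.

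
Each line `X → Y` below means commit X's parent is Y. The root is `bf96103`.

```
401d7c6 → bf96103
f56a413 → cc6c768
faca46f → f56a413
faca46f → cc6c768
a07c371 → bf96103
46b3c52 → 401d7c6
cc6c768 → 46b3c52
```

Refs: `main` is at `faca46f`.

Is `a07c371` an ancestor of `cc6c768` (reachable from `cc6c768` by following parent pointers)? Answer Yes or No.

No

Ancestors of cc6c768: {401d7c6, 46b3c52, bf96103, cc6c768}.
a07c371 is not in that set, so it is not an ancestor of cc6c768.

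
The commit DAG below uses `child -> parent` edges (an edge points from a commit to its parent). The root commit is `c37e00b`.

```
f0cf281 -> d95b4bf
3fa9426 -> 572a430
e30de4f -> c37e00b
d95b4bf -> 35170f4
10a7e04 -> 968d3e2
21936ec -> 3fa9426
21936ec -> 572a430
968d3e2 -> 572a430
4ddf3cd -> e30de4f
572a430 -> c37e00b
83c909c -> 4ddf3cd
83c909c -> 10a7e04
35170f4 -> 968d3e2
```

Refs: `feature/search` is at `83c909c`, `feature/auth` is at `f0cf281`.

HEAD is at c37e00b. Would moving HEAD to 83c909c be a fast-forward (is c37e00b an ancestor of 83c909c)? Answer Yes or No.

A fast-forward from c37e00b to 83c909c is possible iff c37e00b is an ancestor of 83c909c.
Ancestors of 83c909c: {10a7e04, 4ddf3cd, 572a430, 83c909c, 968d3e2, c37e00b, e30de4f}.
c37e00b is among them, so fast-forward is possible.

Yes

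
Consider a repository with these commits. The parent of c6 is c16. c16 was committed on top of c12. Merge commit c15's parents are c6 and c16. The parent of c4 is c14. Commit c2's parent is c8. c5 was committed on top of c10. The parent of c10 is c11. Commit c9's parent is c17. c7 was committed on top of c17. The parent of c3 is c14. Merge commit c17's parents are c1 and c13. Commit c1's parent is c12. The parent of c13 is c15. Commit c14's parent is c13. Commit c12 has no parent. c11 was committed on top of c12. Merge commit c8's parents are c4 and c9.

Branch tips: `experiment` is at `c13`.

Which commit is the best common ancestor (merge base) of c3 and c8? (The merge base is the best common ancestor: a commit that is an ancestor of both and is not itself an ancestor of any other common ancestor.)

c14

Ancestors of c3: {c12, c13, c14, c15, c16, c3, c6}.
Ancestors of c8: {c1, c12, c13, c14, c15, c16, c17, c4, c6, c8, c9}.
Common ancestors: {c12, c13, c14, c15, c16, c6}.
Among these, c14 is not an ancestor of any other common ancestor — it is the merge base.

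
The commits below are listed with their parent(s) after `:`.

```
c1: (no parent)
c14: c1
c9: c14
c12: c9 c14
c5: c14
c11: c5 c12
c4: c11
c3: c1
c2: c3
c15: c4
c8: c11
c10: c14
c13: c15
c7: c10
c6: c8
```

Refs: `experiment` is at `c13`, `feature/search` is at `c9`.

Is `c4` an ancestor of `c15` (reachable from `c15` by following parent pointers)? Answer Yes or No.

Yes

Ancestors of c15 (commits reachable by following parents): {c1, c11, c12, c14, c15, c4, c5, c9}.
c4 is in that set, so it is an ancestor of c15.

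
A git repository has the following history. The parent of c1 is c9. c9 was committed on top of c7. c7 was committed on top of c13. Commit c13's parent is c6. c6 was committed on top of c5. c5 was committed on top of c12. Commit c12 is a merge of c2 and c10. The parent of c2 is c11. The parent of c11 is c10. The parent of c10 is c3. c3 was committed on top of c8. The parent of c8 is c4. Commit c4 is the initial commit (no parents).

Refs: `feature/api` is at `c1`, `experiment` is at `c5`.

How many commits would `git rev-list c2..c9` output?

Reachable from c9: {c10, c11, c12, c13, c2, c3, c4, c5, c6, c7, c8, c9}.
Reachable from c2: {c10, c11, c2, c3, c4, c8}.
In c9's history but not c2's: {c12, c13, c5, c6, c7, c9} — 6 commits.

6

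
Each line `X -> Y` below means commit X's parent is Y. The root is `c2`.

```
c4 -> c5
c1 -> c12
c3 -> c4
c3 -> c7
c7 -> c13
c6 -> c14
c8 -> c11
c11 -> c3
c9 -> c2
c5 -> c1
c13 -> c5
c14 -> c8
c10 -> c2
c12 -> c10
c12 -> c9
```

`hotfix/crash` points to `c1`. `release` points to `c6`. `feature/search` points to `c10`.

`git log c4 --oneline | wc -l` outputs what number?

7

Walking parent pointers from c4: reachable set = {c1, c10, c12, c2, c4, c5, c9}.
That is 7 commits.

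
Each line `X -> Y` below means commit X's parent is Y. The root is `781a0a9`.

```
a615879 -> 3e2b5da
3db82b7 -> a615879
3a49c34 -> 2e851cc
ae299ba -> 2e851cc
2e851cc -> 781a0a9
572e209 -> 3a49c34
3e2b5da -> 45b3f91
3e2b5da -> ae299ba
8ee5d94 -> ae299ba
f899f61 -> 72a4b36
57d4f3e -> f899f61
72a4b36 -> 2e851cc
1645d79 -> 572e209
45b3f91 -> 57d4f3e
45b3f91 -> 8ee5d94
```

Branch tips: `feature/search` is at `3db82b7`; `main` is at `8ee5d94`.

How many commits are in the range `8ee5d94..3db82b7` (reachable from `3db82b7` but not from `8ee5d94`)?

7

Reachable from 3db82b7: {2e851cc, 3db82b7, 3e2b5da, 45b3f91, 57d4f3e, 72a4b36, 781a0a9, 8ee5d94, a615879, ae299ba, f899f61}.
Reachable from 8ee5d94: {2e851cc, 781a0a9, 8ee5d94, ae299ba}.
In 3db82b7's history but not 8ee5d94's: {3db82b7, 3e2b5da, 45b3f91, 57d4f3e, 72a4b36, a615879, f899f61} — 7 commits.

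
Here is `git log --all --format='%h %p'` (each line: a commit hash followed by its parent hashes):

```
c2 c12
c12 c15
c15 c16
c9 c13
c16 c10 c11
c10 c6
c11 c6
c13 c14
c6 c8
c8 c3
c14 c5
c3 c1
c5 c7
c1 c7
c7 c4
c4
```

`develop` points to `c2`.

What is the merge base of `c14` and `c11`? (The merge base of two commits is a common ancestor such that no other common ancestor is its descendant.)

c7

Ancestors of c14: {c14, c4, c5, c7}.
Ancestors of c11: {c1, c11, c3, c4, c6, c7, c8}.
Common ancestors: {c4, c7}.
Among these, c7 is not an ancestor of any other common ancestor — it is the merge base.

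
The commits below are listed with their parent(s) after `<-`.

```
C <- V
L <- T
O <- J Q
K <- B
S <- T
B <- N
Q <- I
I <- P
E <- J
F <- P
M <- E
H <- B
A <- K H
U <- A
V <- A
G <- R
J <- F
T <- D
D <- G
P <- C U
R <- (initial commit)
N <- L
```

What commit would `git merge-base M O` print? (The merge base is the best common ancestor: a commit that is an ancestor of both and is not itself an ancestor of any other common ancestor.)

J

Ancestors of M: {A, B, C, D, E, F, G, H, J, K, L, M, N, P, R, T, U, V}.
Ancestors of O: {A, B, C, D, F, G, H, I, J, K, L, N, O, P, Q, R, T, U, V}.
Common ancestors: {A, B, C, D, F, G, H, J, K, L, N, P, R, T, U, V}.
Among these, J is not an ancestor of any other common ancestor — it is the merge base.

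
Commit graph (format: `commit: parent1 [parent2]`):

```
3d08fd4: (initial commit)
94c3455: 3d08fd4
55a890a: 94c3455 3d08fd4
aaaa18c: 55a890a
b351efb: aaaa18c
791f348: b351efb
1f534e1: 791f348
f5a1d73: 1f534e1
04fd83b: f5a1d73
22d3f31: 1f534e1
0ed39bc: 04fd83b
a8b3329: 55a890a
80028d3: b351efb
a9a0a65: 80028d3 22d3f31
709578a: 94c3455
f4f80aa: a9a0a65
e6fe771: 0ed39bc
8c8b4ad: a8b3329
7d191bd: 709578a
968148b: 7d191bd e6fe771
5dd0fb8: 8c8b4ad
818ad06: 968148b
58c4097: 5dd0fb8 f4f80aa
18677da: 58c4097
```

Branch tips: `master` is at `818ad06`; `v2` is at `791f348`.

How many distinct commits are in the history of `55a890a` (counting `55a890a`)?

Walking parent pointers from 55a890a: reachable set = {3d08fd4, 55a890a, 94c3455}.
That is 3 commits.

3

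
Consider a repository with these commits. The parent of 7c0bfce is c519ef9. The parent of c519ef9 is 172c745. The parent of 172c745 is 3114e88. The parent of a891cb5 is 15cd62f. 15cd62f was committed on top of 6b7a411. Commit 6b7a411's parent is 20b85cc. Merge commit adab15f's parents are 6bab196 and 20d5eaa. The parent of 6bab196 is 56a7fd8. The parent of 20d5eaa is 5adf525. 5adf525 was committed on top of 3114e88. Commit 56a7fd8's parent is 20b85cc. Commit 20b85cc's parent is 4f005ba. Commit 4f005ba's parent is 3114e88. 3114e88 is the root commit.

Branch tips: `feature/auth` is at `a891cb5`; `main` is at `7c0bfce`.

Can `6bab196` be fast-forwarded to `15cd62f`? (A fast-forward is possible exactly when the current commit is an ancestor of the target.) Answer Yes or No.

No

A fast-forward from 6bab196 to 15cd62f is possible iff 6bab196 is an ancestor of 15cd62f.
Ancestors of 15cd62f: {15cd62f, 20b85cc, 3114e88, 4f005ba, 6b7a411}.
6bab196 is not among them, so fast-forward is not possible.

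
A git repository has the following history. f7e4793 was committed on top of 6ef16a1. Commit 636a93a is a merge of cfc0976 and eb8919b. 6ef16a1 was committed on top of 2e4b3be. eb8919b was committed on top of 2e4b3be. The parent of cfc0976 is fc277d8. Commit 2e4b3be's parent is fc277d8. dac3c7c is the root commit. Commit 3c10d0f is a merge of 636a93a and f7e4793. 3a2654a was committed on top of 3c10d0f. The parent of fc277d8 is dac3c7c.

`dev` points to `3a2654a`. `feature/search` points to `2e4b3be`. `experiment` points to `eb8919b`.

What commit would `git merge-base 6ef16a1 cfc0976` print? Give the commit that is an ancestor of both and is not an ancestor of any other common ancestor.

Ancestors of 6ef16a1: {2e4b3be, 6ef16a1, dac3c7c, fc277d8}.
Ancestors of cfc0976: {cfc0976, dac3c7c, fc277d8}.
Common ancestors: {dac3c7c, fc277d8}.
Among these, fc277d8 is not an ancestor of any other common ancestor — it is the merge base.

fc277d8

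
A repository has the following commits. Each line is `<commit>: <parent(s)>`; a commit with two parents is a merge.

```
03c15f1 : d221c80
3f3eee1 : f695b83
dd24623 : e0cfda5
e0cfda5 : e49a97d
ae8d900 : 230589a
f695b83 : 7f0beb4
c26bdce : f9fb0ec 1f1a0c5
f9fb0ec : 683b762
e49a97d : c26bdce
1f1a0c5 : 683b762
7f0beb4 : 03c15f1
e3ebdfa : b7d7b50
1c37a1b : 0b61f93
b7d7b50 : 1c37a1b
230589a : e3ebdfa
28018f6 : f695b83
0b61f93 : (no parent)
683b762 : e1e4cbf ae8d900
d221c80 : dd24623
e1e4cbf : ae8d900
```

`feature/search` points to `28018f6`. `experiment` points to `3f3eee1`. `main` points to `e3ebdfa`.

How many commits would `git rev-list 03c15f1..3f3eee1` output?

Reachable from 3f3eee1: {03c15f1, 0b61f93, 1c37a1b, 1f1a0c5, 230589a, 3f3eee1, 683b762, 7f0beb4, ae8d900, b7d7b50, c26bdce, d221c80, dd24623, e0cfda5, e1e4cbf, e3ebdfa, e49a97d, f695b83, f9fb0ec}.
Reachable from 03c15f1: {03c15f1, 0b61f93, 1c37a1b, 1f1a0c5, 230589a, 683b762, ae8d900, b7d7b50, c26bdce, d221c80, dd24623, e0cfda5, e1e4cbf, e3ebdfa, e49a97d, f9fb0ec}.
In 3f3eee1's history but not 03c15f1's: {3f3eee1, 7f0beb4, f695b83} — 3 commits.

3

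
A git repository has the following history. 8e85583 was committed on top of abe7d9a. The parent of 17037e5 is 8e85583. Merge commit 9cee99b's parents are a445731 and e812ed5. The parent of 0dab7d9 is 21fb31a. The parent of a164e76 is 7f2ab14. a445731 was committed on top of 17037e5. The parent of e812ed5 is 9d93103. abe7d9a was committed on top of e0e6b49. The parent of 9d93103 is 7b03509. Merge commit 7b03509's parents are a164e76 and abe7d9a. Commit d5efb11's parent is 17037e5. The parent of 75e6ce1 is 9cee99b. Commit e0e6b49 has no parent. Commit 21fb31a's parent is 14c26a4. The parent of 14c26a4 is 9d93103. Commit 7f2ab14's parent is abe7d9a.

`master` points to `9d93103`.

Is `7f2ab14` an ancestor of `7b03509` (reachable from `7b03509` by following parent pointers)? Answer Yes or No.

Yes

Ancestors of 7b03509 (commits reachable by following parents): {7b03509, 7f2ab14, a164e76, abe7d9a, e0e6b49}.
7f2ab14 is in that set, so it is an ancestor of 7b03509.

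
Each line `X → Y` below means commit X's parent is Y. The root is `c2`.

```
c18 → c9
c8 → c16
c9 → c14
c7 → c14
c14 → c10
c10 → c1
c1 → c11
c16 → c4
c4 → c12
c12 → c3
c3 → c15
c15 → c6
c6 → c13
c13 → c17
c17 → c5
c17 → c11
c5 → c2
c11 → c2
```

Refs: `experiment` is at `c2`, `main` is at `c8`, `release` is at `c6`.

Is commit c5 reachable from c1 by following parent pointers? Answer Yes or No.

No

Ancestors of c1: {c1, c11, c2}.
c5 is not in that set, so it is not an ancestor of c1.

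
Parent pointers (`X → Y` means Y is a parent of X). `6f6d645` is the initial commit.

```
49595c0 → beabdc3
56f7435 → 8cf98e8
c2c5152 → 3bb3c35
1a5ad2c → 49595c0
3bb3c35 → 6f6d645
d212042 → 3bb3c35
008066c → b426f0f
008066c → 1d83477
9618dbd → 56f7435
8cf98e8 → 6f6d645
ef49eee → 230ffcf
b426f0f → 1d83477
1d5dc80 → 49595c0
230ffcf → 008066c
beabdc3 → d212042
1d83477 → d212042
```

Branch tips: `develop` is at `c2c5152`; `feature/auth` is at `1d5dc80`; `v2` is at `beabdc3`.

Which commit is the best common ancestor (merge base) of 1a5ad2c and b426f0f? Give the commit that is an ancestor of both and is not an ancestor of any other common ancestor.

Ancestors of 1a5ad2c: {1a5ad2c, 3bb3c35, 49595c0, 6f6d645, beabdc3, d212042}.
Ancestors of b426f0f: {1d83477, 3bb3c35, 6f6d645, b426f0f, d212042}.
Common ancestors: {3bb3c35, 6f6d645, d212042}.
Among these, d212042 is not an ancestor of any other common ancestor — it is the merge base.

d212042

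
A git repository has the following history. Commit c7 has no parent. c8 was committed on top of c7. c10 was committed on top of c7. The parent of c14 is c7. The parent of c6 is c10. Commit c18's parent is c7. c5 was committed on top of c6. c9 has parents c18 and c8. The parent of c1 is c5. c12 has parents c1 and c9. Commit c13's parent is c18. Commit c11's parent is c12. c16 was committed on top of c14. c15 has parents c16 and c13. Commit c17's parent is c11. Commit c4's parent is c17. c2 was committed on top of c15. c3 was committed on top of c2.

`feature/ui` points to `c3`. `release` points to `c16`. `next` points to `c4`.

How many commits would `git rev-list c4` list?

12

Walking parent pointers from c4: reachable set = {c1, c10, c11, c12, c17, c18, c4, c5, c6, c7, c8, c9}.
That is 12 commits.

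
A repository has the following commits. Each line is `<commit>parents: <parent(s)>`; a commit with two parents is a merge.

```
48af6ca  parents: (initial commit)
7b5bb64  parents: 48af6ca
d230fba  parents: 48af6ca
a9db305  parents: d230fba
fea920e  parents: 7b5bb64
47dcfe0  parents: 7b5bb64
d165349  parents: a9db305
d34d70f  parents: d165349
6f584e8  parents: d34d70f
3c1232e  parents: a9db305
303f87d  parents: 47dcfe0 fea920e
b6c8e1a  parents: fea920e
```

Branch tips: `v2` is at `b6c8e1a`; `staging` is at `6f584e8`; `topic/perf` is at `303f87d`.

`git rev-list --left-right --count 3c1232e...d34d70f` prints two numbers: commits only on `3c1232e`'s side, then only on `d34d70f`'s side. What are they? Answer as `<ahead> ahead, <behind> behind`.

1 ahead, 2 behind

Reachable from 3c1232e: {3c1232e, 48af6ca, a9db305, d230fba}.
Reachable from d34d70f: {48af6ca, a9db305, d165349, d230fba, d34d70f}.
Only in 3c1232e's history (ahead): {3c1232e} — 1.
Only in d34d70f's history (behind): {d165349, d34d70f} — 2.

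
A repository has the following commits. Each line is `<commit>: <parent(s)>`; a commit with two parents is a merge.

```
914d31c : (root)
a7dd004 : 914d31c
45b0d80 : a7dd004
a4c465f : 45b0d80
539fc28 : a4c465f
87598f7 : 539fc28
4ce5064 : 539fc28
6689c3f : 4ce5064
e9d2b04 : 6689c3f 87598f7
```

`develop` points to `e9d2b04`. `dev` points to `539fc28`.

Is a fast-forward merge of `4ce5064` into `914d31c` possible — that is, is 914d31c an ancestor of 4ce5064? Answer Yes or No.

Yes

A fast-forward from 914d31c to 4ce5064 is possible iff 914d31c is an ancestor of 4ce5064.
Ancestors of 4ce5064: {45b0d80, 4ce5064, 539fc28, 914d31c, a4c465f, a7dd004}.
914d31c is among them, so fast-forward is possible.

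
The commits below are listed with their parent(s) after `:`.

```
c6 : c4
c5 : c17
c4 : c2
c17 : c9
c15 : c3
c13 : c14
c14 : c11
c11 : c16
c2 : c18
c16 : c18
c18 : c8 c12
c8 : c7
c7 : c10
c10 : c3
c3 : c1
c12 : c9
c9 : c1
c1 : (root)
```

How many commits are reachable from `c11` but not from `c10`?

7

Reachable from c11: {c1, c10, c11, c12, c16, c18, c3, c7, c8, c9}.
Reachable from c10: {c1, c10, c3}.
In c11's history but not c10's: {c11, c12, c16, c18, c7, c8, c9} — 7 commits.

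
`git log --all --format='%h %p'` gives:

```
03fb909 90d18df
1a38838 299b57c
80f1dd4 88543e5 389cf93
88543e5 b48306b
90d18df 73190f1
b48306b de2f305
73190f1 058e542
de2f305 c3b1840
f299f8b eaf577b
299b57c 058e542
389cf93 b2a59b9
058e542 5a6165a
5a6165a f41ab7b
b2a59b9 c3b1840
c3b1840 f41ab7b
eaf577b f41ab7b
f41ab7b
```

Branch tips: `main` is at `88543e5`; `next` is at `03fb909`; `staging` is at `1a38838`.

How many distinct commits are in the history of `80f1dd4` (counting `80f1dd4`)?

8

Walking parent pointers from 80f1dd4: reachable set = {389cf93, 80f1dd4, 88543e5, b2a59b9, b48306b, c3b1840, de2f305, f41ab7b}.
That is 8 commits.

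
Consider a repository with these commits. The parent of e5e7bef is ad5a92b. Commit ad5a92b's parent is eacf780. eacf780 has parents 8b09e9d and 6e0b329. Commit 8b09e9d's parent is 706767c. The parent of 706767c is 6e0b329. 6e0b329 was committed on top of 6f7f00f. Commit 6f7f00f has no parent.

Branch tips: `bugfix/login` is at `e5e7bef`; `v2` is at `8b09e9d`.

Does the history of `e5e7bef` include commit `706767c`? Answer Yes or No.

Ancestors of e5e7bef (commits reachable by following parents): {6e0b329, 6f7f00f, 706767c, 8b09e9d, ad5a92b, e5e7bef, eacf780}.
706767c is in that set, so it is an ancestor of e5e7bef.

Yes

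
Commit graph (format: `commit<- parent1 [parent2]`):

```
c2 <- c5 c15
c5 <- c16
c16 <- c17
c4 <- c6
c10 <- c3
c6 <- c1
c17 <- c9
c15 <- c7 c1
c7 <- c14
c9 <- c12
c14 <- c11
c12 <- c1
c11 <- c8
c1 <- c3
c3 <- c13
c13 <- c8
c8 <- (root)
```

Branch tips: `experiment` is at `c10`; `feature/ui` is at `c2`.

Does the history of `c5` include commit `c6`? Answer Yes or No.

Ancestors of c5: {c1, c12, c13, c16, c17, c3, c5, c8, c9}.
c6 is not in that set, so it is not an ancestor of c5.

No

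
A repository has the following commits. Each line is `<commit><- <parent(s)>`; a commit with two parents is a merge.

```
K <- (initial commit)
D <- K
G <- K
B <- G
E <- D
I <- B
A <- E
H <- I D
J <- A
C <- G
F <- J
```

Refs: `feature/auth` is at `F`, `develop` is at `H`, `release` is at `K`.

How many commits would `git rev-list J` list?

5

Walking parent pointers from J: reachable set = {A, D, E, J, K}.
That is 5 commits.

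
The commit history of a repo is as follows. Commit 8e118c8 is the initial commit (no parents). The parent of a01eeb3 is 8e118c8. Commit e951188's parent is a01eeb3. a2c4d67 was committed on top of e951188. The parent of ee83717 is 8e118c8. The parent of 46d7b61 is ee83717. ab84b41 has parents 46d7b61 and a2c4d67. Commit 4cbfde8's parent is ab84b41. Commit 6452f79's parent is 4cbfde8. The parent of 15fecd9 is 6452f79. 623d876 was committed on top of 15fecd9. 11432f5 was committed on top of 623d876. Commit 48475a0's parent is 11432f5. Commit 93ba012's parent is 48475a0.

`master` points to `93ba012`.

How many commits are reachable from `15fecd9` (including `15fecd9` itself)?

10

Walking parent pointers from 15fecd9: reachable set = {15fecd9, 46d7b61, 4cbfde8, 6452f79, 8e118c8, a01eeb3, a2c4d67, ab84b41, e951188, ee83717}.
That is 10 commits.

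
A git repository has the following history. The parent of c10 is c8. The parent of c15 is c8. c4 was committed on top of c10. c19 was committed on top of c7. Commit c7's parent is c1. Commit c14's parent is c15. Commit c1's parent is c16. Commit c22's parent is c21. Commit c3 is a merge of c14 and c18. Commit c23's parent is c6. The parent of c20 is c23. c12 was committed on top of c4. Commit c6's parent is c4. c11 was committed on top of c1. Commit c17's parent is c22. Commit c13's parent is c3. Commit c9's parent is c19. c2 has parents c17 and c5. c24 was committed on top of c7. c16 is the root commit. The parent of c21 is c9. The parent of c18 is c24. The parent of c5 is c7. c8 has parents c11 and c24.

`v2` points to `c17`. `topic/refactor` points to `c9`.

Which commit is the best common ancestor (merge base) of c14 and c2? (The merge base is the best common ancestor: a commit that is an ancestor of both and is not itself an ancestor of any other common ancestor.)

Ancestors of c14: {c1, c11, c14, c15, c16, c24, c7, c8}.
Ancestors of c2: {c1, c16, c17, c19, c2, c21, c22, c5, c7, c9}.
Common ancestors: {c1, c16, c7}.
Among these, c7 is not an ancestor of any other common ancestor — it is the merge base.

c7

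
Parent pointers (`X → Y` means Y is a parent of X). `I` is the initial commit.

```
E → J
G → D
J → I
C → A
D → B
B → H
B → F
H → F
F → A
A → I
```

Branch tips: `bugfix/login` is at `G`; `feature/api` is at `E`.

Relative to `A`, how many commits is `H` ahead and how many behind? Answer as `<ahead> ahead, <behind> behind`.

2 ahead, 0 behind

Reachable from H: {A, F, H, I}.
Reachable from A: {A, I}.
Only in H's history (ahead): {F, H} — 2.
Only in A's history (behind): {} — 0.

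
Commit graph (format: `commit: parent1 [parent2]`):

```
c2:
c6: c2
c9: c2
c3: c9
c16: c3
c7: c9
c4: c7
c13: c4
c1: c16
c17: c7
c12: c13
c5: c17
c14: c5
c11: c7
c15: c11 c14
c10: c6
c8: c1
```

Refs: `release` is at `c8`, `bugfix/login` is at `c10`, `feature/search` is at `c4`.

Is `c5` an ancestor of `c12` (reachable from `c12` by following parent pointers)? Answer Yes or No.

No

Ancestors of c12: {c12, c13, c2, c4, c7, c9}.
c5 is not in that set, so it is not an ancestor of c12.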